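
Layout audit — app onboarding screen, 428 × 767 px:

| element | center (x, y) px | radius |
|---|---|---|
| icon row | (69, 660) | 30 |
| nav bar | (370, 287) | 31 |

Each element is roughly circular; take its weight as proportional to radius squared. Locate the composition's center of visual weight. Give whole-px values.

(224, 467)

Weights ∝ r²: icon row 30² = 900, nav bar 31² = 961; Σw = 1861.
Σw·x = 900·69 + 961·370 = 417670, so x̄ = 417670/1861 ≈ 224.43.
Σw·y = 900·660 + 961·287 = 869807, so ȳ = 869807/1861 ≈ 467.39.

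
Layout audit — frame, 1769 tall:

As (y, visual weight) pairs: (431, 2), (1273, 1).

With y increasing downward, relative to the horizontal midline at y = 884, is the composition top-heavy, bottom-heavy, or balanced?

top-heavy

Weights sum to 2 + 1 = 3.
y-moment: 2·431 + 1·1273 = 2135; centroid 2135/3 ≈ 711.67.
711.7 vs midline 884 → top-heavy.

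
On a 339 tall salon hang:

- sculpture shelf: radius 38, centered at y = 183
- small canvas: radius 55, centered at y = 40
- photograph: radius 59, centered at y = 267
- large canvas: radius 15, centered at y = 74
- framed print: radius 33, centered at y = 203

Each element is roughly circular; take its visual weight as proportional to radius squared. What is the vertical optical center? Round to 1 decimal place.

r² weights: sculpture shelf 38² = 1444, small canvas 55² = 3025, photograph 59² = 3481, large canvas 15² = 225, framed print 33² = 1089. Total = 9264.
y: (1444·183 + 3025·40 + 3481·267 + 225·74 + 1089·203) / 9264 = 1552396 / 9264 ≈ 167.57

y ≈ 167.6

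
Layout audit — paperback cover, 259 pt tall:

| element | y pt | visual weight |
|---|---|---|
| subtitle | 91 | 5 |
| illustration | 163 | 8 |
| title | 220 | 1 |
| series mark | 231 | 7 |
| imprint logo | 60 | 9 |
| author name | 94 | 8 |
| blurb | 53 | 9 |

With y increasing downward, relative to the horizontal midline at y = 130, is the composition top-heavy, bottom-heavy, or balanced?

top-heavy

Total weight = 5 + 8 + 1 + 7 + 9 + 8 + 9 = 47.
Σw·y = 5365; ȳ = 5365/47 ≈ 114.15.
114.1 lies above (smaller y than) the midline 130, so the layout is top-heavy.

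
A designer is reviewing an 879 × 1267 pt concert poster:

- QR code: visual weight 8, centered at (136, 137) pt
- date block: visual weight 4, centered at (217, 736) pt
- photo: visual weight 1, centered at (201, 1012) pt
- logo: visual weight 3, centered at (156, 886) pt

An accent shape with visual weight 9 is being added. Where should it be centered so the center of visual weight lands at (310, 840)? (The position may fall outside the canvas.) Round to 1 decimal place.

New total weight: (8 + 4 + 1 + 3) + 9 = 25.
Along x: (2625 + 9·x) / 25 = 310 (existing moment 8·136 + 4·217 + 1·201 + 3·156 = 2625) ⇒ x = (7750 − 2625) / 9 ≈ 569.44.
Along y: (7710 + 9·y) / 25 = 840 (existing moment 8·137 + 4·736 + 1·1012 + 3·886 = 7710) ⇒ y = (21000 − 7710) / 9 ≈ 1476.67.

(569.4, 1476.7)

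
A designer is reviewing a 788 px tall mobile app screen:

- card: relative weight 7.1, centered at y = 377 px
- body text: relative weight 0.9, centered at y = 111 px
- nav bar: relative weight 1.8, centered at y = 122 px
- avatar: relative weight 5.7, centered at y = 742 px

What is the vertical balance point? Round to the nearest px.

y ≈ 466

Σw = 7.1 + 0.9 + 1.8 + 5.7 = 15.5.
y: (7.1·377 + 0.9·111 + 1.8·122 + 5.7·742) / 15.5 = 7225.6 / 15.5 ≈ 466.17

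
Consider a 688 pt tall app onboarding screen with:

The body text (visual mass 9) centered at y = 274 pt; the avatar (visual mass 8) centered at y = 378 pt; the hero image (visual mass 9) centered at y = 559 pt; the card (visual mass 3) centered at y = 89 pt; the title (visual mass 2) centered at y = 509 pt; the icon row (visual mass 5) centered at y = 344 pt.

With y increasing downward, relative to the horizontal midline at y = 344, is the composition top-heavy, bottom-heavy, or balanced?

bottom-heavy

Weights sum to 9 + 8 + 9 + 3 + 2 + 5 = 36.
y: moment 13526 / weight 36 ≈ 375.72
Since 375.7 is below (larger y than) 344, the composition reads bottom-heavy.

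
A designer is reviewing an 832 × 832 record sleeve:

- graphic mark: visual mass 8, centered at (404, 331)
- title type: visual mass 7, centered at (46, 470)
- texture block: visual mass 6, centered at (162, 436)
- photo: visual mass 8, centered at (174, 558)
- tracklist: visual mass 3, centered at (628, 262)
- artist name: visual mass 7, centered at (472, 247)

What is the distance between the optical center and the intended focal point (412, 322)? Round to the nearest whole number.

≈ 148

Weights sum to 8 + 7 + 6 + 8 + 3 + 7 = 39.
Σw·x = 8·404 + 7·46 + 6·162 + 8·174 + 3·628 + 7·472 = 11106, so x̄ = 11106/39 ≈ 284.77.
Σw·y = 8·331 + 7·470 + 6·436 + 8·558 + 3·262 + 7·247 = 15533, so ȳ = 15533/39 ≈ 398.28.
Offset from (412, 322): Δx ≈ -127.23, Δy ≈ 76.28; distance = √(Δx² + Δy²) ≈ 148.35.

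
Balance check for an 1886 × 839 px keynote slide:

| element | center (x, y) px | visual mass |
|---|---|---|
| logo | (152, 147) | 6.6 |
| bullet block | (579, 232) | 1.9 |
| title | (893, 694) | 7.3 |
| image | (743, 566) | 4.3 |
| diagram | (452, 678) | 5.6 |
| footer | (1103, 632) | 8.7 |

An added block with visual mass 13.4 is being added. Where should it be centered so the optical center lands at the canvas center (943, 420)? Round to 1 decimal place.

New total weight: (6.6 + 1.9 + 7.3 + 4.3 + 5.6 + 8.7) + 13.4 = 47.8.
x: need Σw·x = 47.8·943 = 45075.4. Existing = 6.6·152 + 1.9·579 + 7.3·893 + 4.3·743 + 5.6·452 + 8.7·1103 = 23944.4. Remainder 21131.0 / 13.4 ≈ 1576.94.
y: need Σw·y = 47.8·420 = 20076.0. Existing = 6.6·147 + 1.9·232 + 7.3·694 + 4.3·566 + 5.6·678 + 8.7·632 = 18206.2. Remainder 1869.8 / 13.4 ≈ 139.54.

(1576.9, 139.5)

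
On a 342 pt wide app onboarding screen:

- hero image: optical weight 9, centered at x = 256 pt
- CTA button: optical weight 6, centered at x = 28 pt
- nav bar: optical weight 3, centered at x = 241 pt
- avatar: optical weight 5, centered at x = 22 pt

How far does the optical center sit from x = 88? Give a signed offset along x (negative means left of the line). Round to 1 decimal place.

Total weight = 9 + 6 + 3 + 5 = 23.
x-moment: 9·256 + 6·28 + 3·241 + 5·22 = 3305; centroid 3305/23 ≈ 143.70.
Offset from x = 88: 143.70 − 88 ≈ 55.70.

≈ 55.7 pt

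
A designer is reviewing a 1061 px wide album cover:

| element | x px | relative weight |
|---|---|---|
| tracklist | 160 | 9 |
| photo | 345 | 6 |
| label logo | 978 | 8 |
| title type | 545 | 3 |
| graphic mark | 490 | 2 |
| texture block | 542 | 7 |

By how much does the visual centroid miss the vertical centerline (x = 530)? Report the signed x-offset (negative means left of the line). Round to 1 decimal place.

≈ -23.1 px

Weights sum to 9 + 6 + 8 + 3 + 2 + 7 = 35.
Σw·x = 17743; x̄ = 17743/35 ≈ 506.94.
Against x = 530, that's 506.94 − 530 = -23.06.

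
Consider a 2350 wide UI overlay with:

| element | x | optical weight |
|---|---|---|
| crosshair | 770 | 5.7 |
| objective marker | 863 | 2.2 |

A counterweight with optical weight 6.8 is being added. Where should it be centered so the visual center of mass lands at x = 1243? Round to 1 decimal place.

New total weight: (5.7 + 2.2) + 6.8 = 14.7.
x: need Σw·x = 14.7·1243 = 18272.1. Existing = 5.7·770 + 2.2·863 = 6287.6. Remainder 11984.5 / 6.8 ≈ 1762.43.

x ≈ 1762.4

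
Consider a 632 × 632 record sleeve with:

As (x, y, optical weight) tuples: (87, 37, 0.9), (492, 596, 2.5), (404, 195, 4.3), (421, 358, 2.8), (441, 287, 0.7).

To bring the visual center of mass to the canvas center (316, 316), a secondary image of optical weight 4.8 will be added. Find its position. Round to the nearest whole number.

(109, 311)

After adding the secondary image, total weight = 0.9 + 2.5 + 4.3 + 2.8 + 0.7 + 4.8 = 16.0.
x: target moment 16.0×316 = 5056.0; current 0.9·87 + 2.5·492 + 4.3·404 + 2.8·421 + 0.7·441 = 4533.0; the secondary image supplies 523.0, so x = 523.0/4.8 ≈ 108.96.
y: target moment 16.0×316 = 5056.0; current 0.9·37 + 2.5·596 + 4.3·195 + 2.8·358 + 0.7·287 = 3565.1; the secondary image supplies 1490.9, so y = 1490.9/4.8 ≈ 310.60.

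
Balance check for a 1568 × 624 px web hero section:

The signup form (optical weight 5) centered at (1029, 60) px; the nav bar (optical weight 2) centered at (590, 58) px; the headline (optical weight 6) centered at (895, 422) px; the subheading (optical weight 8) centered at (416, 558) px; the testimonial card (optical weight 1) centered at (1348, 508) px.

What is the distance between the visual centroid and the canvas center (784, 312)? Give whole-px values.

≈ 62 px

Weights sum to 5 + 2 + 6 + 8 + 1 = 22.
x: (5·1029 + 2·590 + 6·895 + 8·416 + 1·1348) / 22 = 16371 / 22 ≈ 744.14
y: (5·60 + 2·58 + 6·422 + 8·558 + 1·508) / 22 = 7920 / 22 ≈ 360.00
From (784, 312): dx = -39.86, dy = 48.00, so the distance is √(dx²+dy²) ≈ 62.39.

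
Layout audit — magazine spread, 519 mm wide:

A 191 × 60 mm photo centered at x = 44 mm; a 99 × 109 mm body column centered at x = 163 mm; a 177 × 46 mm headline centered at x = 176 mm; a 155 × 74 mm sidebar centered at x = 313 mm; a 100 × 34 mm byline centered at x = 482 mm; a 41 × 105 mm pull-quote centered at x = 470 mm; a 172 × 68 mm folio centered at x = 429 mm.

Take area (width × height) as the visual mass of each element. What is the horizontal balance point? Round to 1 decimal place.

Taking area as weight: photo 191·60 = 11460, body column 99·109 = 10791, headline 177·46 = 8142, sidebar 155·74 = 11470, byline 100·34 = 3400, pull-quote 41·105 = 4305, folio 172·68 = 11696. Sum 61264.
Σw·x = 11460·44 + 10791·163 + 8142·176 + 11470·313 + 3400·482 + 4305·470 + 11696·429 = 15966009, so x̄ = 15966009/61264 ≈ 260.61.

x ≈ 260.6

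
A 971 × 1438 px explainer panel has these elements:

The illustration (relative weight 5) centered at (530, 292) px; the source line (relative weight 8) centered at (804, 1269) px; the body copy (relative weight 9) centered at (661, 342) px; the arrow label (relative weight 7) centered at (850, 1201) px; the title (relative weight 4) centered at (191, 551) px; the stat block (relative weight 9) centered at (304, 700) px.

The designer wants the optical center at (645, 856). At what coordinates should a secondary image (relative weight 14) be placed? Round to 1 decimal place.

(831.4, 1166.8)

After adding the secondary image, total weight = 5 + 8 + 9 + 7 + 4 + 9 + 14 = 56.
Along x: (24481 + 14·x) / 56 = 645 (existing moment 5·530 + 8·804 + 9·661 + 7·850 + 4·191 + 9·304 = 24481) ⇒ x = (36120 − 24481) / 14 ≈ 831.36.
Along y: (31601 + 14·y) / 56 = 856 (existing moment 5·292 + 8·1269 + 9·342 + 7·1201 + 4·551 + 9·700 = 31601) ⇒ y = (47936 − 31601) / 14 ≈ 1166.79.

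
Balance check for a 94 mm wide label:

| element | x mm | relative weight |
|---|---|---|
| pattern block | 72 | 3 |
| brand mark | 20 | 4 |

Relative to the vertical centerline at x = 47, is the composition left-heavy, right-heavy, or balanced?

Total weight = 3 + 4 = 7.
x: (3·72 + 4·20) / 7 = 296 / 7 ≈ 42.29
Since 42.3 is left of 47, the composition reads left-heavy.

left-heavy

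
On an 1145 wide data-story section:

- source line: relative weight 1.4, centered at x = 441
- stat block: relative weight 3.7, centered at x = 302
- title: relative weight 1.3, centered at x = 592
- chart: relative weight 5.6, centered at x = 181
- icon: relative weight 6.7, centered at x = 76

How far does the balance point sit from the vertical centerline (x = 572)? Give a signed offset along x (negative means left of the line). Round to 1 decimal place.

≈ -356.6

Σw = 1.4 + 3.7 + 1.3 + 5.6 + 6.7 = 18.7.
x-moment: 1.4·441 + 3.7·302 + 1.3·592 + 5.6·181 + 6.7·76 = 4027.2; centroid 4027.2/18.7 ≈ 215.36.
Difference: 215.36 − 572 ≈ -356.64.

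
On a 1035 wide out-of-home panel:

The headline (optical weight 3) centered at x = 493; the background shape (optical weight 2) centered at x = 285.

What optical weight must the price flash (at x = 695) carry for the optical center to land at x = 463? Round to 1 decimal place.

Existing Σw = 5 (3 + 2); existing moment 3·493 + 2·285 = 2049.
For the centroid to hit 463: (2049 + w·695) / (5 + w) = 463.
So w = (463·5 − 2049)/(695 − 463) = 266/232 ≈ 1.15.

w ≈ 1.1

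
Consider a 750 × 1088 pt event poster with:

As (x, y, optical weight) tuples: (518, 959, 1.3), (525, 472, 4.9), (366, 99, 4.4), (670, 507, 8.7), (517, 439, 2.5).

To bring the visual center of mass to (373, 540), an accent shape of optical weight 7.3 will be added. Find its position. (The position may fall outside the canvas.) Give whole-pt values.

With the accent shape, Σw becomes 1.3 + 4.9 + 4.4 + 8.7 + 2.5 + 7.3 = 29.1.
x: target moment 29.1×373 = 10854.3; current 1.3·518 + 4.9·525 + 4.4·366 + 8.7·670 + 2.5·517 = 11977.8; the accent shape supplies -1123.5, so x = -1123.5/7.3 ≈ -153.90.
y: target moment 29.1×540 = 15714.0; current 1.3·959 + 4.9·472 + 4.4·99 + 8.7·507 + 2.5·439 = 9503.5; the accent shape supplies 6210.5, so y = 6210.5/7.3 ≈ 850.75.

(-154, 851)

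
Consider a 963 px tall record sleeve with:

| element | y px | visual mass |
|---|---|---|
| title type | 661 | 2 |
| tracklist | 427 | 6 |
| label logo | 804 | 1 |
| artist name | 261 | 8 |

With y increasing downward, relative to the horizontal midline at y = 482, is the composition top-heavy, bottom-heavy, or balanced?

top-heavy

Weights sum to 2 + 6 + 1 + 8 = 17.
Σw·y = 2·661 + 6·427 + 1·804 + 8·261 = 6776, so ȳ = 6776/17 ≈ 398.59.
398.6 lies above (smaller y than) the midline 482, so the layout is top-heavy.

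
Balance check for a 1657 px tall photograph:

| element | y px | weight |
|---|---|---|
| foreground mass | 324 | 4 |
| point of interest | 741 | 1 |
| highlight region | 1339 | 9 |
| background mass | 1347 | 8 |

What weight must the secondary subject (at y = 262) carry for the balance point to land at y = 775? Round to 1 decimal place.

Fixed elements: Σw = 4 + 1 + 9 + 8 = 22, Σw·y = 4·324 + 1·741 + 9·1339 + 8·1347 = 24864.
Set Σw·y/Σw = 775: (24864 + 262w) = 775·(22 + w).
Solving: w = (775·22 − 24864) / (262 − 775) = -7814 / -513 ≈ 15.23.

w ≈ 15.2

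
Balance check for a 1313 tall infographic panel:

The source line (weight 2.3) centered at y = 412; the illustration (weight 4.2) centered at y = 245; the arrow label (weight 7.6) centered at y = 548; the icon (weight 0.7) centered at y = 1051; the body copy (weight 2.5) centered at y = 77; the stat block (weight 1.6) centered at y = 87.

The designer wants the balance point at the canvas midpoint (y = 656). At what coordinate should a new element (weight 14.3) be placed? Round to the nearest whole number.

New total weight: (2.3 + 4.2 + 7.6 + 0.7 + 2.5 + 1.6) + 14.3 = 33.2.
y: need Σw·y = 33.2·656 = 21779.2. Existing = 2.3·412 + 4.2·245 + 7.6·548 + 0.7·1051 + 2.5·77 + 1.6·87 = 7208.8. Remainder 14570.4 / 14.3 ≈ 1018.91.

y ≈ 1019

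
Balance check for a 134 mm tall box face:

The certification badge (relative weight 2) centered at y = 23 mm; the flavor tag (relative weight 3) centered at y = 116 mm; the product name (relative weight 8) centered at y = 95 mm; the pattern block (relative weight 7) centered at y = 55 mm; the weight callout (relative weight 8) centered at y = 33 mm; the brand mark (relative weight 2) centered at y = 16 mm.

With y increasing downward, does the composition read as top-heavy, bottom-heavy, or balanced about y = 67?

Σw = 2 + 3 + 8 + 7 + 8 + 2 = 30.
y: (2·23 + 3·116 + 8·95 + 7·55 + 8·33 + 2·16) / 30 = 1835 / 30 ≈ 61.17
61.2 lies above (smaller y than) the midline 67, so the layout is top-heavy.

top-heavy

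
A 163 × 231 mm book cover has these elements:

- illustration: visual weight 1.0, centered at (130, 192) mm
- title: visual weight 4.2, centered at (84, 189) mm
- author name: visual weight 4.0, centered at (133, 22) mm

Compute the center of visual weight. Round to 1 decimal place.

Total weight = 1.0 + 4.2 + 4.0 = 9.2.
Σw·x = 1.0·130 + 4.2·84 + 4.0·133 = 1014.8, so x̄ = 1014.8/9.2 ≈ 110.30.
Σw·y = 1.0·192 + 4.2·189 + 4.0·22 = 1073.8, so ȳ = 1073.8/9.2 ≈ 116.72.

(110.3, 116.7)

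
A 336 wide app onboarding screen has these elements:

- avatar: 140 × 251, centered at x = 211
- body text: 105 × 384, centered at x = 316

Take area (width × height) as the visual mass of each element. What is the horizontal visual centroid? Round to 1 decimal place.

x ≈ 267.1

Areas: avatar 140·251 = 35140, body text 105·384 = 40320. Total weight = 75460.
x-moment: 35140·211 + 40320·316 = 20155660; centroid 20155660/75460 ≈ 267.10.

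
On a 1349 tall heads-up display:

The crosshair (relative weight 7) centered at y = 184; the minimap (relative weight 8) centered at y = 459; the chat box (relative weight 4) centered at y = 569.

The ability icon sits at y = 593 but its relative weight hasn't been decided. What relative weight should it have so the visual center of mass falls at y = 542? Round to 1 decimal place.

Fixed elements: Σw = 7 + 8 + 4 = 19, Σw·y = 7·184 + 8·459 + 4·569 = 7236.
Set Σw·y/Σw = 542: (7236 + 593w) = 542·(19 + w).
Solving: w = (542·19 − 7236) / (593 − 542) = 3062 / 51 ≈ 60.04.

w ≈ 60.0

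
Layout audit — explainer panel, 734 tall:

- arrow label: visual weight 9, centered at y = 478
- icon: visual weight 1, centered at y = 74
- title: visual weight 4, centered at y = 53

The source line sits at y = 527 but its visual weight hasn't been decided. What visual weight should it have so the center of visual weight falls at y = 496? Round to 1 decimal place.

Known weights sum to 9 + 1 + 4 = 14; their moment is 9·478 + 1·74 + 4·53 = 4588.
Balance at y = 496 requires (4588 + w·527) / (14 + w) = 496.
Solving: w = (496·14 − 4588) / (527 − 496) = 2356 / 31 ≈ 76.00.

w ≈ 76.0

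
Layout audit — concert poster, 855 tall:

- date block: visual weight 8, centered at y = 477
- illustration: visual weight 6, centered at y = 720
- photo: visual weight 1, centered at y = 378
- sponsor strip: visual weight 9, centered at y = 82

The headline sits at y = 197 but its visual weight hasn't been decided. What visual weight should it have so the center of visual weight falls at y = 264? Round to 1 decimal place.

w ≈ 43.5

Existing Σw = 24 (8 + 6 + 1 + 9); existing moment 8·477 + 6·720 + 1·378 + 9·82 = 9252.
For the centroid to hit 264: (9252 + w·197) / (24 + w) = 264.
Rearranging, w·(197 − 264) = 264·24 − 9252 = -2916, so w ≈ -2916/-67 = 43.52.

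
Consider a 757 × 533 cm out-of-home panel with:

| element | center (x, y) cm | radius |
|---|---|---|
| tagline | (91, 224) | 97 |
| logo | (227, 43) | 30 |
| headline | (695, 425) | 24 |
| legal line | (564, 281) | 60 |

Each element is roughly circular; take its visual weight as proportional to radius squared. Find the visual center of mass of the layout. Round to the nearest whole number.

Weights ∝ r²: tagline 97² = 9409, logo 30² = 900, headline 24² = 576, legal line 60² = 3600; Σw = 14485.
Σw·x = 9409·91 + 900·227 + 576·695 + 3600·564 = 3491239, so x̄ = 3491239/14485 ≈ 241.02.
Σw·y = 9409·224 + 900·43 + 576·425 + 3600·281 = 3402716, so ȳ = 3402716/14485 ≈ 234.91.

(241, 235)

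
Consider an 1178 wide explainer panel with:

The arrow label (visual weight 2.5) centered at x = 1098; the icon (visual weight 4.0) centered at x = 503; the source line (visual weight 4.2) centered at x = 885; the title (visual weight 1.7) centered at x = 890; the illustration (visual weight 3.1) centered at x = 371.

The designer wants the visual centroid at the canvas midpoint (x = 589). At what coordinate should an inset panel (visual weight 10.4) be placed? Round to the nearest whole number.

With the inset panel, Σw becomes 2.5 + 4.0 + 4.2 + 1.7 + 3.1 + 10.4 = 25.9.
Along x: (11137.1 + 10.4·x) / 25.9 = 589 (existing moment 2.5·1098 + 4.0·503 + 4.2·885 + 1.7·890 + 3.1·371 = 11137.1) ⇒ x = (15255.1 − 11137.1) / 10.4 ≈ 395.96.

x ≈ 396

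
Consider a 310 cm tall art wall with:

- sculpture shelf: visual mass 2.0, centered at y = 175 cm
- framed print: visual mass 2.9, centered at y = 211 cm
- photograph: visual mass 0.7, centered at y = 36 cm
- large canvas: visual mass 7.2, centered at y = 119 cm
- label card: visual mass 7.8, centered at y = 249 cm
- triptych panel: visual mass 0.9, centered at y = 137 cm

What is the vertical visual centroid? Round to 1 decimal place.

Total weight = 2.0 + 2.9 + 0.7 + 7.2 + 7.8 + 0.9 = 21.5.
y: moment 3909.4 / weight 21.5 ≈ 181.83

y ≈ 181.8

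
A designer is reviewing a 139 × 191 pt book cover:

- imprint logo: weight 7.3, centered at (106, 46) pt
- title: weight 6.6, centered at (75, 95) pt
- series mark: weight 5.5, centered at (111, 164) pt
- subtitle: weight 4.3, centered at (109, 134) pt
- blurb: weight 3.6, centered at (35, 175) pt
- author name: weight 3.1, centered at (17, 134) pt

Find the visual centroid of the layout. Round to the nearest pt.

Σw = 7.3 + 6.6 + 5.5 + 4.3 + 3.6 + 3.1 = 30.4.
x-moment: 7.3·106 + 6.6·75 + 5.5·111 + 4.3·109 + 3.6·35 + 3.1·17 = 2526.7; centroid 2526.7/30.4 ≈ 83.12.
y-moment: 7.3·46 + 6.6·95 + 5.5·164 + 4.3·134 + 3.6·175 + 3.1·134 = 3486.4; centroid 3486.4/30.4 ≈ 114.68.

(83, 115)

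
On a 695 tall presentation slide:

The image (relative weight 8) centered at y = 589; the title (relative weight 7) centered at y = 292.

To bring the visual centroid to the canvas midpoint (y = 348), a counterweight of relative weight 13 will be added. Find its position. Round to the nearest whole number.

y ≈ 230

New total weight: (8 + 7) + 13 = 28.
y: target moment 28×348 = 9744; current 8·589 + 7·292 = 6756; the counterweight supplies 2988, so y = 2988/13 ≈ 229.85.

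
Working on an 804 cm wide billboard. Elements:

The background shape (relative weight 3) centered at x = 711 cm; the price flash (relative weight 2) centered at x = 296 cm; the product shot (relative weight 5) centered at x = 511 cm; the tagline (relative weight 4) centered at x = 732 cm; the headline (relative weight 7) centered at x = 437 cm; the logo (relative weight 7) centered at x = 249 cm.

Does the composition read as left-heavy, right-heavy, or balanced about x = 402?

right-heavy

Σw = 3 + 2 + 5 + 4 + 7 + 7 = 28.
Σw·x = 3·711 + 2·296 + 5·511 + 4·732 + 7·437 + 7·249 = 13010, so x̄ = 13010/28 ≈ 464.64.
Since 464.6 is right of 402, the composition reads right-heavy.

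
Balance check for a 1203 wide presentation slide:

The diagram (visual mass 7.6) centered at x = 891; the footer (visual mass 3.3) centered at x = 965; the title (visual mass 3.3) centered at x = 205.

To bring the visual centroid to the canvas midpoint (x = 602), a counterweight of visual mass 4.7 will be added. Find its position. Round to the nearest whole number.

x ≈ 159

With the counterweight, Σw becomes 7.6 + 3.3 + 3.3 + 4.7 = 18.9.
Along x: (10632.6 + 4.7·x) / 18.9 = 602 (existing moment 7.6·891 + 3.3·965 + 3.3·205 = 10632.6) ⇒ x = (11377.8 − 10632.6) / 4.7 ≈ 158.55.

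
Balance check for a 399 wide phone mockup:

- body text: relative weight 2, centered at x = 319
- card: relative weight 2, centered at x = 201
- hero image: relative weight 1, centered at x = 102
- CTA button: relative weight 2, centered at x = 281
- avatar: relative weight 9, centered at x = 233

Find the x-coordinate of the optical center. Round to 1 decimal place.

x ≈ 237.6

Weights sum to 2 + 2 + 1 + 2 + 9 = 16.
x-moment: 2·319 + 2·201 + 1·102 + 2·281 + 9·233 = 3801; centroid 3801/16 ≈ 237.56.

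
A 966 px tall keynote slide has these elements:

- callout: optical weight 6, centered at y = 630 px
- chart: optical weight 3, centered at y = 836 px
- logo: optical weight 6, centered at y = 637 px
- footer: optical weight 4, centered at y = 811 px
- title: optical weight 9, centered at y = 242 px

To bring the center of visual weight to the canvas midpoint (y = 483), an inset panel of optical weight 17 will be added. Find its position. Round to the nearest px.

y ≈ 365

After adding the inset panel, total weight = 6 + 3 + 6 + 4 + 9 + 17 = 45.
y: target moment 45×483 = 21735; current 6·630 + 3·836 + 6·637 + 4·811 + 9·242 = 15532; the inset panel supplies 6203, so y = 6203/17 ≈ 364.88.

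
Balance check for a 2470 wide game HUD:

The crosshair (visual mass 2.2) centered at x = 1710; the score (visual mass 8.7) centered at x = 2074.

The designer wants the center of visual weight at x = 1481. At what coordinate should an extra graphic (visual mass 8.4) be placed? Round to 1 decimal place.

After adding the extra graphic, total weight = 2.2 + 8.7 + 8.4 = 19.3.
Along x: (21805.8 + 8.4·x) / 19.3 = 1481 (existing moment 2.2·1710 + 8.7·2074 = 21805.8) ⇒ x = (28583.3 − 21805.8) / 8.4 ≈ 806.85.

x ≈ 806.8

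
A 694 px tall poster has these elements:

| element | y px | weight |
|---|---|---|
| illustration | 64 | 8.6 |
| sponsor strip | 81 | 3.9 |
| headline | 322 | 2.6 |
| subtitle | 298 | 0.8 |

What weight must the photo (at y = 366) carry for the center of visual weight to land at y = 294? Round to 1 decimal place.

w ≈ 38.0

Existing Σw = 15.9 (8.6 + 3.9 + 2.6 + 0.8); existing moment 8.6·64 + 3.9·81 + 2.6·322 + 0.8·298 = 1941.9.
For the centroid to hit 294: (1941.9 + w·366) / (15.9 + w) = 294.
Rearranging, w·(366 − 294) = 294·15.9 − 1941.9 = 2732.7, so w ≈ 2732.7/72 = 37.95.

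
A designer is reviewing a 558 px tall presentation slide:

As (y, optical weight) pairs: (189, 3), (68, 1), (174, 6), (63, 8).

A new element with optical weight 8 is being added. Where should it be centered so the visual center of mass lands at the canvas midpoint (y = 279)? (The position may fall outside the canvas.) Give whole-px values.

After adding the new element, total weight = 3 + 1 + 6 + 8 + 8 = 26.
y: target moment 26×279 = 7254; current 3·189 + 1·68 + 6·174 + 8·63 = 2183; the new element supplies 5071, so y = 5071/8 ≈ 633.88.

y ≈ 634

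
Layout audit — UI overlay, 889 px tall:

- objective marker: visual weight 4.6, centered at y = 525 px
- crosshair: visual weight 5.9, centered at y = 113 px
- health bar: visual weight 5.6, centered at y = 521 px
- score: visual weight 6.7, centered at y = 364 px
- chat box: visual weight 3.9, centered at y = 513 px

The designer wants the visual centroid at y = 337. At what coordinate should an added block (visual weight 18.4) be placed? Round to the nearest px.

y ≈ 259

New total weight: (4.6 + 5.9 + 5.6 + 6.7 + 3.9) + 18.4 = 45.1.
y: target moment 45.1×337 = 15198.7; current 4.6·525 + 5.9·113 + 5.6·521 + 6.7·364 + 3.9·513 = 10438.8; the added block supplies 4759.9, so y = 4759.9/18.4 ≈ 258.69.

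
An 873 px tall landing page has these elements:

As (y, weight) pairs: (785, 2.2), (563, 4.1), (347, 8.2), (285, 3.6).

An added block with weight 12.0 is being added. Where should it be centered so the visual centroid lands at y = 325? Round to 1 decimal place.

y ≈ 156.3

New total weight: (2.2 + 4.1 + 8.2 + 3.6) + 12.0 = 30.1.
y: need Σw·y = 30.1·325 = 9782.5. Existing = 2.2·785 + 4.1·563 + 8.2·347 + 3.6·285 = 7906.7. Remainder 1875.8 / 12.0 ≈ 156.32.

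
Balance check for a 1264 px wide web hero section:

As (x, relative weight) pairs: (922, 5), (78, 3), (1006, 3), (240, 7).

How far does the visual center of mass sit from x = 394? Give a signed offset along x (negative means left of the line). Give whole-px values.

≈ 136 px

Weights sum to 5 + 3 + 3 + 7 = 18.
x: (5·922 + 3·78 + 3·1006 + 7·240) / 18 = 9542 / 18 ≈ 530.11
Difference: 530.11 − 394 ≈ 136.11.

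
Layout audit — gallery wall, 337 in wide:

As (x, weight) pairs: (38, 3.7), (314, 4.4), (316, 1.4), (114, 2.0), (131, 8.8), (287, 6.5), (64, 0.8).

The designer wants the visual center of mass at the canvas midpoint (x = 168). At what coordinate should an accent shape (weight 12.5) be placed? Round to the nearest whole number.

New total weight: (3.7 + 4.4 + 1.4 + 2.0 + 8.8 + 6.5 + 0.8) + 12.5 = 40.1.
x: need Σw·x = 40.1·168 = 6736.8. Existing = 3.7·38 + 4.4·314 + 1.4·316 + 2.0·114 + 8.8·131 + 6.5·287 + 0.8·64 = 5262.1. Remainder 1474.7 / 12.5 ≈ 117.98.

x ≈ 118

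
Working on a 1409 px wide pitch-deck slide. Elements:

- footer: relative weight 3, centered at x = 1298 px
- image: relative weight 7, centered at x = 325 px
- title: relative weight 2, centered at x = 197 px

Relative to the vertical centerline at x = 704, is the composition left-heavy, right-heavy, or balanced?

Σw = 3 + 7 + 2 = 12.
x-moment: 3·1298 + 7·325 + 2·197 = 6563; centroid 6563/12 ≈ 546.92.
546.9 lies left of the midline 704, so the layout is left-heavy.

left-heavy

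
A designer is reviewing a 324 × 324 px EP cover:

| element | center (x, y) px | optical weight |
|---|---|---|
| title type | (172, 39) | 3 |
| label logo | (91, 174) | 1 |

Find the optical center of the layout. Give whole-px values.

Total weight = 3 + 1 = 4.
Σw·x = 3·172 + 1·91 = 607, so x̄ = 607/4 ≈ 151.75.
Σw·y = 3·39 + 1·174 = 291, so ȳ = 291/4 ≈ 72.75.

(152, 73)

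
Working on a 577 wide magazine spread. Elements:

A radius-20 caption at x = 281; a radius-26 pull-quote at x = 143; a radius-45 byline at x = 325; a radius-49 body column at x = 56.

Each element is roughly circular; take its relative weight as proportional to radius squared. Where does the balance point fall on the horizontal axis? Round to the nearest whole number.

x ≈ 182

Weights ∝ r²: caption 20² = 400, pull-quote 26² = 676, byline 45² = 2025, body column 49² = 2401; Σw = 5502.
x: (400·281 + 676·143 + 2025·325 + 2401·56) / 5502 = 1001649 / 5502 ≈ 182.05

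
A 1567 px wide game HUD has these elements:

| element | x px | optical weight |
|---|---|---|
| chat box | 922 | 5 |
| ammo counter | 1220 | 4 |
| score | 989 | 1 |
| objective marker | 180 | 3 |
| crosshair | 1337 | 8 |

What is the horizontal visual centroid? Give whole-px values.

x ≈ 1034

Σw = 5 + 4 + 1 + 3 + 8 = 21.
x-moment: 5·922 + 4·1220 + 1·989 + 3·180 + 8·1337 = 21715; centroid 21715/21 ≈ 1034.05.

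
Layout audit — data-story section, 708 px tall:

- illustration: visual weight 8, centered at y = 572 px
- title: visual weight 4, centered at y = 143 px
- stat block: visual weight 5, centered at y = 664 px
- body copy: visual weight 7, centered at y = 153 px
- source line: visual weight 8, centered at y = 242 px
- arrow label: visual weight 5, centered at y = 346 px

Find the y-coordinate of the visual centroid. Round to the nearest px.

y ≈ 357

Weights sum to 8 + 4 + 5 + 7 + 8 + 5 = 37.
y: moment 13205 / weight 37 ≈ 356.89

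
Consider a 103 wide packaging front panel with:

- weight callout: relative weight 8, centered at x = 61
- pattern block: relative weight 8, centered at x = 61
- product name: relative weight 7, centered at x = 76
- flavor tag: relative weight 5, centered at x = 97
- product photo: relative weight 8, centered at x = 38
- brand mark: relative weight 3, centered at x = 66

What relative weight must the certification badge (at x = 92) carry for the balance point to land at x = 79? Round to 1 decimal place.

Fixed elements: Σw = 8 + 8 + 7 + 5 + 8 + 3 = 39, Σw·x = 8·61 + 8·61 + 7·76 + 5·97 + 8·38 + 3·66 = 2495.
Set Σw·x/Σw = 79: (2495 + 92w) = 79·(39 + w).
Solving: w = (79·39 − 2495) / (92 − 79) = 586 / 13 ≈ 45.08.

w ≈ 45.1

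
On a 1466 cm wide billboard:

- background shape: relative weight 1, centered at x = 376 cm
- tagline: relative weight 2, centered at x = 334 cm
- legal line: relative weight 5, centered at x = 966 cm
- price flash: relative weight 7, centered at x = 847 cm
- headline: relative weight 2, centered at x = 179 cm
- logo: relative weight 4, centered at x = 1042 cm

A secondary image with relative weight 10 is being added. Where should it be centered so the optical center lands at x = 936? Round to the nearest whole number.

With the secondary image, Σw becomes 1 + 2 + 5 + 7 + 2 + 4 + 10 = 31.
x: need Σw·x = 31·936 = 29016. Existing = 1·376 + 2·334 + 5·966 + 7·847 + 2·179 + 4·1042 = 16329. Remainder 12687 / 10 ≈ 1268.70.

x ≈ 1269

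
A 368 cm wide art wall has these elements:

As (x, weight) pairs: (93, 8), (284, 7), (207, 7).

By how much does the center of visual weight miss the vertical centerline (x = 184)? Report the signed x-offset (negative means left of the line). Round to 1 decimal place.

≈ 6.0 cm

Total weight = 8 + 7 + 7 = 22.
Σw·x = 8·93 + 7·284 + 7·207 = 4181, so x̄ = 4181/22 ≈ 190.05.
Difference: 190.05 − 184 ≈ 6.05.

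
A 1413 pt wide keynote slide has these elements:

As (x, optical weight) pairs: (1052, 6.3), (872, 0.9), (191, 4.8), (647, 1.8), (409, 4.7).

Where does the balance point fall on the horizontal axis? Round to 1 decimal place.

x ≈ 617.1

Weights sum to 6.3 + 0.9 + 4.8 + 1.8 + 4.7 = 18.5.
x: (6.3·1052 + 0.9·872 + 4.8·191 + 1.8·647 + 4.7·409) / 18.5 = 11416.1 / 18.5 ≈ 617.09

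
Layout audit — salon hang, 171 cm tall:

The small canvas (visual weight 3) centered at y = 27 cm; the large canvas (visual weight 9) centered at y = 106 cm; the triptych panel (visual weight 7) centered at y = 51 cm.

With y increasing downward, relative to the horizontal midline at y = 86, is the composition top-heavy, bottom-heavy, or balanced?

Σw = 3 + 9 + 7 = 19.
y-moment: 3·27 + 9·106 + 7·51 = 1392; centroid 1392/19 ≈ 73.26.
Since 73.3 is above (smaller y than) 86, the composition reads top-heavy.

top-heavy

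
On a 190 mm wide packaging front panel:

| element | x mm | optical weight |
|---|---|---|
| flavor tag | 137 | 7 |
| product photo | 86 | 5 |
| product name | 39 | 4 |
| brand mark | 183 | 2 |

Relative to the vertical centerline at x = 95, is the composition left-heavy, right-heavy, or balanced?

Σw = 7 + 5 + 4 + 2 = 18.
x: (7·137 + 5·86 + 4·39 + 2·183) / 18 = 1911 / 18 ≈ 106.17
106.2 vs midline 95 → right-heavy.

right-heavy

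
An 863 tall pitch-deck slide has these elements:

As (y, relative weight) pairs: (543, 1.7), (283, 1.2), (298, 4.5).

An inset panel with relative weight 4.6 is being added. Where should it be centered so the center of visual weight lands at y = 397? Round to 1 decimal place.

y ≈ 469.6

After adding the inset panel, total weight = 1.7 + 1.2 + 4.5 + 4.6 = 12.0.
y: target moment 12.0×397 = 4764.0; current 1.7·543 + 1.2·283 + 4.5·298 = 2603.7; the inset panel supplies 2160.3, so y = 2160.3/4.6 ≈ 469.63.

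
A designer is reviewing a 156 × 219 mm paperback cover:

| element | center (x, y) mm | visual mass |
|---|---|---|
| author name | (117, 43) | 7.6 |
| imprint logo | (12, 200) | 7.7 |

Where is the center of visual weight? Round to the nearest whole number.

Total weight = 7.6 + 7.7 = 15.3.
x-moment: 7.6·117 + 7.7·12 = 981.6; centroid 981.6/15.3 ≈ 64.16.
y-moment: 7.6·43 + 7.7·200 = 1866.8; centroid 1866.8/15.3 ≈ 122.01.

(64, 122)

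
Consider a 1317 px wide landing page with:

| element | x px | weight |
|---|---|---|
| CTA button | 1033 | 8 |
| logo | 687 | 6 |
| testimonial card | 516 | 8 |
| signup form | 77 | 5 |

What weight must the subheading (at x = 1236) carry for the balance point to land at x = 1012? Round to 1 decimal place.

w ≈ 46.5

Fixed elements: Σw = 8 + 6 + 8 + 5 = 27, Σw·x = 8·1033 + 6·687 + 8·516 + 5·77 = 16899.
For the centroid to hit 1012: (16899 + w·1236) / (27 + w) = 1012.
Rearranging, w·(1236 − 1012) = 1012·27 − 16899 = 10425, so w ≈ 10425/224 = 46.54.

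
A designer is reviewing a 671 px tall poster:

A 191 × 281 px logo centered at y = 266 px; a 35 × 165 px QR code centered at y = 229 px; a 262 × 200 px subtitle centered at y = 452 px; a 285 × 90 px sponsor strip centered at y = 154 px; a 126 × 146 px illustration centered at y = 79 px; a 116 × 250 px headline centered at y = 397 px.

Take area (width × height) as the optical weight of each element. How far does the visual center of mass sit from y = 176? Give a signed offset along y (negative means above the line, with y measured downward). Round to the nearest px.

≈ 128 px

Areas: logo 191·281 = 53671, QR code 35·165 = 5775, subtitle 262·200 = 52400, sponsor strip 285·90 = 25650, illustration 126·146 = 18396, headline 116·250 = 29000. Total weight = 184892.
Σw·y = 53671·266 + 5775·229 + 52400·452 + 25650·154 + 18396·79 + 29000·397 = 56200145, so ȳ = 56200145/184892 ≈ 303.96.
Difference: 303.96 − 176 ≈ 127.96.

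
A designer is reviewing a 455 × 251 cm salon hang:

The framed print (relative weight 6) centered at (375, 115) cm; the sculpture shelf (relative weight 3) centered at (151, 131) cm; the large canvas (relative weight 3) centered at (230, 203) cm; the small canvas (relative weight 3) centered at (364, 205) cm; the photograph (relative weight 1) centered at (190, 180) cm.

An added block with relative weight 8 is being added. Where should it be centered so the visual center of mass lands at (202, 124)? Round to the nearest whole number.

(22, 61)

New total weight: (6 + 3 + 3 + 3 + 1) + 8 = 24.
Along x: (4675 + 8·x) / 24 = 202 (existing moment 6·375 + 3·151 + 3·230 + 3·364 + 1·190 = 4675) ⇒ x = (4848 − 4675) / 8 ≈ 21.62.
Along y: (2487 + 8·y) / 24 = 124 (existing moment 6·115 + 3·131 + 3·203 + 3·205 + 1·180 = 2487) ⇒ y = (2976 − 2487) / 8 ≈ 61.12.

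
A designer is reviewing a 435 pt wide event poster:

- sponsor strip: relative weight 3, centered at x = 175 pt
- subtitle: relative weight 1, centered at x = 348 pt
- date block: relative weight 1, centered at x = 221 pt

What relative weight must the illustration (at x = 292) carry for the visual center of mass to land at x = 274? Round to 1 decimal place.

w ≈ 15.3

Known weights sum to 3 + 1 + 1 = 5; their moment is 3·175 + 1·348 + 1·221 = 1094.
Set Σw·x/Σw = 274: (1094 + 292w) = 274·(5 + w).
Rearranging, w·(292 − 274) = 274·5 − 1094 = 276, so w ≈ 276/18 = 15.33.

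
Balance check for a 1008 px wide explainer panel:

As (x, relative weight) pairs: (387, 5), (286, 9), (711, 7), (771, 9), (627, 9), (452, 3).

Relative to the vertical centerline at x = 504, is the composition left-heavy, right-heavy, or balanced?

right-heavy

Weights sum to 5 + 9 + 7 + 9 + 9 + 3 = 42.
x-moment: 5·387 + 9·286 + 7·711 + 9·771 + 9·627 + 3·452 = 23424; centroid 23424/42 ≈ 557.71.
557.7 vs midline 504 → right-heavy.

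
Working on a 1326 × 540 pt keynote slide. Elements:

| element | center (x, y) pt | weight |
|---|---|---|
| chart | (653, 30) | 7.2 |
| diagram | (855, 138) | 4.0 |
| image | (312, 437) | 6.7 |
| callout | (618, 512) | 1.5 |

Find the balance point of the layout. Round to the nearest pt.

Weights sum to 7.2 + 4.0 + 6.7 + 1.5 = 19.4.
x-moment: 7.2·653 + 4.0·855 + 6.7·312 + 1.5·618 = 11139.0; centroid 11139.0/19.4 ≈ 574.18.
y-moment: 7.2·30 + 4.0·138 + 6.7·437 + 1.5·512 = 4463.9; centroid 4463.9/19.4 ≈ 230.10.

(574, 230)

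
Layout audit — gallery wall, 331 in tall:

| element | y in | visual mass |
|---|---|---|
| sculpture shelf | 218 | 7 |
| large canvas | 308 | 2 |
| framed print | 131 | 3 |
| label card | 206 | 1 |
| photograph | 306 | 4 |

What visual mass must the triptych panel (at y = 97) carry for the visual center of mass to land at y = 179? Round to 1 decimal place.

Fixed elements: Σw = 7 + 2 + 3 + 1 + 4 = 17, Σw·y = 7·218 + 2·308 + 3·131 + 1·206 + 4·306 = 3965.
For the centroid to hit 179: (3965 + w·97) / (17 + w) = 179.
Rearranging, w·(97 − 179) = 179·17 − 3965 = -922, so w ≈ -922/-82 = 11.24.

w ≈ 11.2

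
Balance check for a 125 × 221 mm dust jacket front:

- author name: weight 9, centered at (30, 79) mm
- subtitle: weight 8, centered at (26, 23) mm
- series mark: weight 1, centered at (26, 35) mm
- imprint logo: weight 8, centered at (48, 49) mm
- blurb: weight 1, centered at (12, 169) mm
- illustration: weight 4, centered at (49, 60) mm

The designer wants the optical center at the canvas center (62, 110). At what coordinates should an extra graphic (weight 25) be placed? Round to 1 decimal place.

(95.0, 177.2)

After adding the extra graphic, total weight = 9 + 8 + 1 + 8 + 1 + 4 + 25 = 56.
x: target moment 56×62 = 3472; current 9·30 + 8·26 + 1·26 + 8·48 + 1·12 + 4·49 = 1096; the extra graphic supplies 2376, so x = 2376/25 ≈ 95.04.
y: target moment 56×110 = 6160; current 9·79 + 8·23 + 1·35 + 8·49 + 1·169 + 4·60 = 1731; the extra graphic supplies 4429, so y = 4429/25 ≈ 177.16.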